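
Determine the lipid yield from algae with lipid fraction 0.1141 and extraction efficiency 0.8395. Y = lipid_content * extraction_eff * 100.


Y = lipid_content * extraction_eff * 100
= 0.1141 * 0.8395 * 100
= 9.5787%

9.5787%


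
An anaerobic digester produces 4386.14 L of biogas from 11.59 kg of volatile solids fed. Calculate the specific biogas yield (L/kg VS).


Y = V / VS
= 4386.14 / 11.59
= 378.4418 L/kg VS

378.4418 L/kg VS


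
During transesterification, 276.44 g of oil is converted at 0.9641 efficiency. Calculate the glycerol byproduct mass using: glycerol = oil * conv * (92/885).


glycerol = oil * conv * (92/885)
= 276.44 * 0.9641 * 92 / 885
= 27.7056 g

27.7056 g


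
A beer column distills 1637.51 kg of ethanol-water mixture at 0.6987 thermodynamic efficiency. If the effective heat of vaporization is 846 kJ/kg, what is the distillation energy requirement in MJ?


E = m * 846 / (eta * 1000)
= 1637.51 * 846 / (0.6987 * 1000)
= 1982.7300 MJ

1982.7300 MJ


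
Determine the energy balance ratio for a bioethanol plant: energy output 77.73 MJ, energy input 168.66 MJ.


EROI = E_out / E_in
= 77.73 / 168.66
= 0.4609

0.4609


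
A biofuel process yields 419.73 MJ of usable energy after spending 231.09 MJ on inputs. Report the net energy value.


NEV = E_out - E_in
= 419.73 - 231.09
= 188.6400 MJ

188.6400 MJ


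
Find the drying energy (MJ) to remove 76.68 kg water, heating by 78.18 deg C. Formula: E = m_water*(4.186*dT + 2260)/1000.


E = m_water * (4.186 * dT + 2260) / 1000
= 76.68 * (4.186 * 78.18 + 2260) / 1000
= 198.3912 MJ

198.3912 MJ


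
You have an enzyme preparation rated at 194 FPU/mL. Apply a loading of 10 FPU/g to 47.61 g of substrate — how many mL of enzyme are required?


V = dosage * m_sub / activity
V = 10 * 47.61 / 194
V = 2.4541 mL

2.4541 mL


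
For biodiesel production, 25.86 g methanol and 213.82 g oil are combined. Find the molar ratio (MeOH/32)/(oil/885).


Molar ratio = n_MeOH / n_oil = (MeOH/32) / (oil/885) = (MeOH * 885) / (32 * oil)
= (25.86 * 885) / (32 * 213.82)
= 3.3448

3.3448


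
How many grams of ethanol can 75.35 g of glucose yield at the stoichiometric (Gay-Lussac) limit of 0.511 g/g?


Theoretical ethanol yield: m_EtOH = 0.511 * m_glucose
m_EtOH = 0.511 * 75.35 = 38.5038 g

38.5038 g


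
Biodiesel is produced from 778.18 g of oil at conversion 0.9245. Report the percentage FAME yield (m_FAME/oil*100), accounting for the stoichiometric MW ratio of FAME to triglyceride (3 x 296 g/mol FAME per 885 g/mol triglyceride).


m_FAME = oil * conv * (3 * 296 / 885) = oil * conv * (888/885)
= 778.18 * 0.9245 * 888 / 885
= 721.8661 g
Y = m_FAME / oil * 100 = conv * (888/885) * 100
= 0.9245 * 888 / 885 * 100
= 92.76%

92.76%


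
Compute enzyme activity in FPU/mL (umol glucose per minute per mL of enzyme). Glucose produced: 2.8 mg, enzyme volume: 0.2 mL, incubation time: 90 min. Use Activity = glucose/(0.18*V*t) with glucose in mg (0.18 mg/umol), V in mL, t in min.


Activity = glucose_mg / (0.18 mg/umol * V_mL * t_min)
= 2.8 / (0.18 * 0.2 * 90)
= 0.8642 FPU/mL

0.8642 FPU/mL


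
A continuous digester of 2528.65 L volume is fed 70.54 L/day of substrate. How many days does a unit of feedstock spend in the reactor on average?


HRT = V / Q
= 2528.65 / 70.54
= 35.8470 days

35.8470 days


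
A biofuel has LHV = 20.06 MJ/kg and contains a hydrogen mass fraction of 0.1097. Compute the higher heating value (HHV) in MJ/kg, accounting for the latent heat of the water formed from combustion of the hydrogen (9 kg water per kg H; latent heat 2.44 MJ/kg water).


HHV = LHV + H_frac * 9 * 2.44
= 20.06 + 0.1097 * 9 * 2.44
= 22.4690 MJ/kg

22.4690 MJ/kg


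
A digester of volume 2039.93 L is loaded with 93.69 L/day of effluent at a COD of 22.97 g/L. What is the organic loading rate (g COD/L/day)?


OLR = Q * S / V
= 93.69 * 22.97 / 2039.93
= 1.0550 g/L/day

1.0550 g/L/day


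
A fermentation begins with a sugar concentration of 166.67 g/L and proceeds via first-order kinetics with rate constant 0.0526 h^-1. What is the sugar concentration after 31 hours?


S = S0 * exp(-k * t)
S = 166.67 * exp(-0.0526 * 31)
S = 32.6360 g/L

32.6360 g/L


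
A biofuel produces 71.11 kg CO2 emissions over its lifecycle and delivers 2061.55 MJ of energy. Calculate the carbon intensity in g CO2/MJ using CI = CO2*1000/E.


CI = CO2 * 1000 / E
= 71.11 * 1000 / 2061.55
= 34.4935 g CO2/MJ

34.4935 g CO2/MJ


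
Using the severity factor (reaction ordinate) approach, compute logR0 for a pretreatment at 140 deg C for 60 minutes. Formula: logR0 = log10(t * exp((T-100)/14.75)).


logR0 = log10(t * exp((T - 100) / 14.75))
= log10(60 * exp((140 - 100) / 14.75))
= 2.9559

2.9559


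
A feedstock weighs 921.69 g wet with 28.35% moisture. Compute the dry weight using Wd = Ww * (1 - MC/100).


Wd = Ww * (1 - MC/100)
= 921.69 * (1 - 28.35/100)
= 660.3909 g

660.3909 g


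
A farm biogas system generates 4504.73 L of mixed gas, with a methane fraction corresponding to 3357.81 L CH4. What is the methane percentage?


CH4% = V_CH4 / V_total * 100
= 3357.81 / 4504.73 * 100
= 74.5397%

74.5397%


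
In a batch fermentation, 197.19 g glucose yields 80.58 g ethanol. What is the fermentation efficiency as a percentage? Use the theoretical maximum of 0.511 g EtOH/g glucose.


Fermentation efficiency = (actual / (0.511 * glucose)) * 100
= (80.58 / (0.511 * 197.19)) * 100
= 79.9690%

79.9690%


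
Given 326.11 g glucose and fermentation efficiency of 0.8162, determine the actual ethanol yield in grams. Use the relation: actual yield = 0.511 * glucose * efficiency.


Actual ethanol: m = 0.511 * 326.11 * 0.8162
m = 136.0134 g

136.0134 g


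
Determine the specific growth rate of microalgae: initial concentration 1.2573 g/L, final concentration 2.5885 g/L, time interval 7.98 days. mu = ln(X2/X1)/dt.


mu = ln(X2/X1) / dt
= ln(2.5885/1.2573) / 7.98
= 0.0905 per day

0.0905 per day


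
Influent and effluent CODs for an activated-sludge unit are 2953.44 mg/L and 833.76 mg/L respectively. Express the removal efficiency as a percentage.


eta = (COD_in - COD_out) / COD_in * 100
= (2953.44 - 833.76) / 2953.44 * 100
= 71.7699%

71.7699%


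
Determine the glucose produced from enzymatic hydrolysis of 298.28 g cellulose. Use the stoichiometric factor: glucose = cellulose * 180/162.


glucose = cellulose * 180/162
= 298.28 * 180/162
= 331.4222 g

331.4222 g


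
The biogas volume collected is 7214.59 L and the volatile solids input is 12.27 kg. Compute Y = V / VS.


Y = V / VS
= 7214.59 / 12.27
= 587.9861 L/kg VS

587.9861 L/kg VS


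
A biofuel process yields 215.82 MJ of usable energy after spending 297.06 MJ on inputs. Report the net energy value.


NEV = E_out - E_in
= 215.82 - 297.06
= -81.2400 MJ

-81.2400 MJ


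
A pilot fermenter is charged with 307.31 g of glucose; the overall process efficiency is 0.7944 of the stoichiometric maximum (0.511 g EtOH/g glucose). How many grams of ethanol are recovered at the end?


Actual ethanol: m = 0.511 * 307.31 * 0.7944
m = 124.7489 g

124.7489 g


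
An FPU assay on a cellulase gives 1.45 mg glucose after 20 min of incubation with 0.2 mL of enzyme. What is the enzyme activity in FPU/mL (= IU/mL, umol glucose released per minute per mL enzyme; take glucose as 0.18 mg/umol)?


Activity = glucose_mg / (0.18 mg/umol * V_mL * t_min)
= 1.45 / (0.18 * 0.2 * 20)
= 2.0139 FPU/mL

2.0139 FPU/mL


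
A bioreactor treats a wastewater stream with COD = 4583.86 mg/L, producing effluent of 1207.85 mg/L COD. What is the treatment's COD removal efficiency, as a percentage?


eta = (COD_in - COD_out) / COD_in * 100
= (4583.86 - 1207.85) / 4583.86 * 100
= 73.6499%

73.6499%


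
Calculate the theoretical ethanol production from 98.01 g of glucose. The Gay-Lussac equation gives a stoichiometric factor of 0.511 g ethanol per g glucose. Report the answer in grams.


Theoretical ethanol yield: m_EtOH = 0.511 * m_glucose
m_EtOH = 0.511 * 98.01 = 50.0831 g

50.0831 g


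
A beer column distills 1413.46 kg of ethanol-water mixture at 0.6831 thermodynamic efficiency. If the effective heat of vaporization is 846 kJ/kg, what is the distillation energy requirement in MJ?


E = m * 846 / (eta * 1000)
= 1413.46 * 846 / (0.6831 * 1000)
= 1750.5302 MJ

1750.5302 MJ


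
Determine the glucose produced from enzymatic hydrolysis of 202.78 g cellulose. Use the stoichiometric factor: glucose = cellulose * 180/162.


glucose = cellulose * 180/162
= 202.78 * 180/162
= 225.3111 g

225.3111 g


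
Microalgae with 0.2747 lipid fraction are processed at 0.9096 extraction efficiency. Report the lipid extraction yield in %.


Y = lipid_content * extraction_eff * 100
= 0.2747 * 0.9096 * 100
= 24.9867%

24.9867%


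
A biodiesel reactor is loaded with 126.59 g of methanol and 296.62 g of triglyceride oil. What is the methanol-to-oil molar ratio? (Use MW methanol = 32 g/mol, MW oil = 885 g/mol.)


Molar ratio = n_MeOH / n_oil = (MeOH/32) / (oil/885) = (MeOH * 885) / (32 * oil)
= (126.59 * 885) / (32 * 296.62)
= 11.8030

11.8030


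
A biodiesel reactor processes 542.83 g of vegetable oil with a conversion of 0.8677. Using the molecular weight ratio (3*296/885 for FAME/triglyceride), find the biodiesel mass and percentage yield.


m_FAME = oil * conv * (3 * 296 / 885) = oil * conv * (888/885)
= 542.83 * 0.8677 * 888 / 885
= 472.6102 g
Y = m_FAME / oil * 100 = conv * (888/885) * 100
= 0.8677 * 888 / 885 * 100
= 87.06%

472.6102 g FAME; Y = 87.06%


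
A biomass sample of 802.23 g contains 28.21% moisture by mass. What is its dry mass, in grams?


Wd = Ww * (1 - MC/100)
= 802.23 * (1 - 28.21/100)
= 575.9209 g

575.9209 g


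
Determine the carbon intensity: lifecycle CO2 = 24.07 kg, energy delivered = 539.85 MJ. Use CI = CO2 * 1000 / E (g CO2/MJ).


CI = CO2 * 1000 / E
= 24.07 * 1000 / 539.85
= 44.5865 g CO2/MJ

44.5865 g CO2/MJ


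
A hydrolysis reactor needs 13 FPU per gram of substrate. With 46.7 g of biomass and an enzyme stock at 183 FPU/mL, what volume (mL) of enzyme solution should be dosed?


V = dosage * m_sub / activity
V = 13 * 46.7 / 183
V = 3.3175 mL

3.3175 mL


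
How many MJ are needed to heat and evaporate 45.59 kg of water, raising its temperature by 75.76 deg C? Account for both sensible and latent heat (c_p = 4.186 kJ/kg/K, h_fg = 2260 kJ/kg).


E = m_water * (4.186 * dT + 2260) / 1000
= 45.59 * (4.186 * 75.76 + 2260) / 1000
= 117.4914 MJ

117.4914 MJ


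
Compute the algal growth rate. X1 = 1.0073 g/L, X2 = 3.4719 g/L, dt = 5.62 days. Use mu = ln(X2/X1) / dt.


mu = ln(X2/X1) / dt
= ln(3.4719/1.0073) / 5.62
= 0.2202 per day

0.2202 per day


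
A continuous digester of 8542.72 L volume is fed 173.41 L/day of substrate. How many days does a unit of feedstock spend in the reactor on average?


HRT = V / Q
= 8542.72 / 173.41
= 49.2631 days

49.2631 days


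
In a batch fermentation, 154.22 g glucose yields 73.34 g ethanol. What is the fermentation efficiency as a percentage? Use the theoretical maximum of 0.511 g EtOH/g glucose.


Fermentation efficiency = (actual / (0.511 * glucose)) * 100
= (73.34 / (0.511 * 154.22)) * 100
= 93.0635%

93.0635%


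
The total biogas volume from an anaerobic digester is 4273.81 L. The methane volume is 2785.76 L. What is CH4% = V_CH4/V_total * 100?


CH4% = V_CH4 / V_total * 100
= 2785.76 / 4273.81 * 100
= 65.1821%

65.1821%


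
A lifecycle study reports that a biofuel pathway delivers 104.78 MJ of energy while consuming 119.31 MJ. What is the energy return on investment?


EROI = E_out / E_in
= 104.78 / 119.31
= 0.8782

0.8782


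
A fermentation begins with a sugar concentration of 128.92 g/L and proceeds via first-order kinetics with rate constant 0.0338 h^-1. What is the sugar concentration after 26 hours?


S = S0 * exp(-k * t)
S = 128.92 * exp(-0.0338 * 26)
S = 53.5380 g/L

53.5380 g/L


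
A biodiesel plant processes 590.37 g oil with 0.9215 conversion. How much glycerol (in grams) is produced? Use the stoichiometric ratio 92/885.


glycerol = oil * conv * (92/885)
= 590.37 * 0.9215 * 92 / 885
= 56.5541 g

56.5541 g


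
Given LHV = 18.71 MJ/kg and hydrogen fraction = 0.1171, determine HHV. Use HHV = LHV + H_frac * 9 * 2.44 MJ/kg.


HHV = LHV + H_frac * 9 * 2.44
= 18.71 + 0.1171 * 9 * 2.44
= 21.2815 MJ/kg

21.2815 MJ/kg


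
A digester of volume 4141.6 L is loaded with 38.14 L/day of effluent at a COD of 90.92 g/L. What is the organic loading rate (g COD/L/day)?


OLR = Q * S / V
= 38.14 * 90.92 / 4141.6
= 0.8373 g/L/day

0.8373 g/L/day


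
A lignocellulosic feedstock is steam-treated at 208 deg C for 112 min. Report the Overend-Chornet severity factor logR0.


logR0 = log10(t * exp((T - 100) / 14.75))
= log10(112 * exp((208 - 100) / 14.75))
= 5.2291

5.2291


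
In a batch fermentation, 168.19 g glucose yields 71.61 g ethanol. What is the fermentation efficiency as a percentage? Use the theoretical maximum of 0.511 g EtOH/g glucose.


Fermentation efficiency = (actual / (0.511 * glucose)) * 100
= (71.61 / (0.511 * 168.19)) * 100
= 83.3206%

83.3206%


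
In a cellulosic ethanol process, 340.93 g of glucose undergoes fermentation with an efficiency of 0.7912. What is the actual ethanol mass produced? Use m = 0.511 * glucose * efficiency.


Actual ethanol: m = 0.511 * 340.93 * 0.7912
m = 137.8391 g

137.8391 g


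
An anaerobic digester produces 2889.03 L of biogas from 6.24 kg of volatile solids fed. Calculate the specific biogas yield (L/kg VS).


Y = V / VS
= 2889.03 / 6.24
= 462.9856 L/kg VS

462.9856 L/kg VS


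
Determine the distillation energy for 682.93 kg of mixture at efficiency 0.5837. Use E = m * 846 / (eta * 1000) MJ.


E = m * 846 / (eta * 1000)
= 682.93 * 846 / (0.5837 * 1000)
= 989.8214 MJ

989.8214 MJ


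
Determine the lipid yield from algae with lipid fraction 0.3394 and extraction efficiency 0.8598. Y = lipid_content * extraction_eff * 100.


Y = lipid_content * extraction_eff * 100
= 0.3394 * 0.8598 * 100
= 29.1816%

29.1816%


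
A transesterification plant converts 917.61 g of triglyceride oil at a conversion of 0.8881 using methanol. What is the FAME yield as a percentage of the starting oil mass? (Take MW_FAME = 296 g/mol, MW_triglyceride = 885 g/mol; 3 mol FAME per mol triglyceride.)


m_FAME = oil * conv * (3 * 296 / 885) = oil * conv * (888/885)
= 917.61 * 0.8881 * 888 / 885
= 817.6919 g
Y = m_FAME / oil * 100 = conv * (888/885) * 100
= 0.8881 * 888 / 885 * 100
= 89.11%

89.11%


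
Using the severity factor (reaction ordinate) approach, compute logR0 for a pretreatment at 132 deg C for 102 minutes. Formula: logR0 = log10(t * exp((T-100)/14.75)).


logR0 = log10(t * exp((T - 100) / 14.75))
= log10(102 * exp((132 - 100) / 14.75))
= 2.9508

2.9508


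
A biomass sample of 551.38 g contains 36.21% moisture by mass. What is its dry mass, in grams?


Wd = Ww * (1 - MC/100)
= 551.38 * (1 - 36.21/100)
= 351.7253 g

351.7253 g


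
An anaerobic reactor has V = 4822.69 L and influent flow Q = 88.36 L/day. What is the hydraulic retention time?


HRT = V / Q
= 4822.69 / 88.36
= 54.5800 days

54.5800 days


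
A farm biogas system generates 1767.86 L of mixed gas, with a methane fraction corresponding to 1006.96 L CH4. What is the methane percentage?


CH4% = V_CH4 / V_total * 100
= 1006.96 / 1767.86 * 100
= 56.9593%

56.9593%


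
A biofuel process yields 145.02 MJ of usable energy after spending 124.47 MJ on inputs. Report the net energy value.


NEV = E_out - E_in
= 145.02 - 124.47
= 20.5500 MJ

20.5500 MJ


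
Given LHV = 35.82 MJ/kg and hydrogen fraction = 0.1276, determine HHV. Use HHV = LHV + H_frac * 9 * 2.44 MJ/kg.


HHV = LHV + H_frac * 9 * 2.44
= 35.82 + 0.1276 * 9 * 2.44
= 38.6221 MJ/kg

38.6221 MJ/kg


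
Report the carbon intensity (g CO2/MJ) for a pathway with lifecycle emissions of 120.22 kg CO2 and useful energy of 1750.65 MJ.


CI = CO2 * 1000 / E
= 120.22 * 1000 / 1750.65
= 68.6716 g CO2/MJ

68.6716 g CO2/MJ


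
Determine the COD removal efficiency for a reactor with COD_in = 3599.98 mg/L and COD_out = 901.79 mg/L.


eta = (COD_in - COD_out) / COD_in * 100
= (3599.98 - 901.79) / 3599.98 * 100
= 74.9501%

74.9501%


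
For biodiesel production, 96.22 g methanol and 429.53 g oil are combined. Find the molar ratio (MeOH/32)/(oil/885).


Molar ratio = n_MeOH / n_oil = (MeOH/32) / (oil/885) = (MeOH * 885) / (32 * oil)
= (96.22 * 885) / (32 * 429.53)
= 6.1953

6.1953


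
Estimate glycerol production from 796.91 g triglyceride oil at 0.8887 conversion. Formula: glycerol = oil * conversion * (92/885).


glycerol = oil * conv * (92/885)
= 796.91 * 0.8887 * 92 / 885
= 73.6222 g

73.6222 g


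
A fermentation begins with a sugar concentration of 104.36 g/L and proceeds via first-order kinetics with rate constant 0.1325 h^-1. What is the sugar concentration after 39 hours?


S = S0 * exp(-k * t)
S = 104.36 * exp(-0.1325 * 39)
S = 0.5947 g/L

0.5947 g/L


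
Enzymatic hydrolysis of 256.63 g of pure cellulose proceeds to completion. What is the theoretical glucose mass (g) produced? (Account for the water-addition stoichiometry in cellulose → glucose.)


glucose = cellulose * 180/162
= 256.63 * 180/162
= 285.1444 g

285.1444 g


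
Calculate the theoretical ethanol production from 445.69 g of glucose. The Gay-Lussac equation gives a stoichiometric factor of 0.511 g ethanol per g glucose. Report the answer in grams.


Theoretical ethanol yield: m_EtOH = 0.511 * m_glucose
m_EtOH = 0.511 * 445.69 = 227.7476 g

227.7476 g


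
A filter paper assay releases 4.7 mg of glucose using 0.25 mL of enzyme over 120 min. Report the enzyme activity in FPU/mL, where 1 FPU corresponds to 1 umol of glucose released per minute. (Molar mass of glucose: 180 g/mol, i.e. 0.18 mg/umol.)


Activity = glucose_mg / (0.18 mg/umol * V_mL * t_min)
= 4.7 / (0.18 * 0.25 * 120)
= 0.8704 FPU/mL

0.8704 FPU/mL


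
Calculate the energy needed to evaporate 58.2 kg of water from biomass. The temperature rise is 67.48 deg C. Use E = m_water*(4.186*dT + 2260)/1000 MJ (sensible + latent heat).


E = m_water * (4.186 * dT + 2260) / 1000
= 58.2 * (4.186 * 67.48 + 2260) / 1000
= 147.9718 MJ

147.9718 MJ


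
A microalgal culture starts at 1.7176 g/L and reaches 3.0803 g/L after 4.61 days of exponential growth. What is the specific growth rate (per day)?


mu = ln(X2/X1) / dt
= ln(3.0803/1.7176) / 4.61
= 0.1267 per day

0.1267 per day


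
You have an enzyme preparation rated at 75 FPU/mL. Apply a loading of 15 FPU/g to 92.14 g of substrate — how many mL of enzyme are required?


V = dosage * m_sub / activity
V = 15 * 92.14 / 75
V = 18.4280 mL

18.4280 mL


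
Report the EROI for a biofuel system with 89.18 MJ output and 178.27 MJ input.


EROI = E_out / E_in
= 89.18 / 178.27
= 0.5003

0.5003


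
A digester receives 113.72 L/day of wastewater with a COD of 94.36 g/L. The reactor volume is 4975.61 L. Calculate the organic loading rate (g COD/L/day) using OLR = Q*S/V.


OLR = Q * S / V
= 113.72 * 94.36 / 4975.61
= 2.1566 g/L/day

2.1566 g/L/day


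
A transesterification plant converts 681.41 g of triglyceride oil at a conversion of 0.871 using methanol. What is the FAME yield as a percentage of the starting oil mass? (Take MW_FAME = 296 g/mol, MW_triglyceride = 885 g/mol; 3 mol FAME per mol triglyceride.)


m_FAME = oil * conv * (3 * 296 / 885) = oil * conv * (888/885)
= 681.41 * 0.871 * 888 / 885
= 595.5200 g
Y = m_FAME / oil * 100 = conv * (888/885) * 100
= 0.871 * 888 / 885 * 100
= 87.40%

87.40%


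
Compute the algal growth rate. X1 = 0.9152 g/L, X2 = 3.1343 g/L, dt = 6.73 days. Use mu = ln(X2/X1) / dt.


mu = ln(X2/X1) / dt
= ln(3.1343/0.9152) / 6.73
= 0.1829 per day

0.1829 per day


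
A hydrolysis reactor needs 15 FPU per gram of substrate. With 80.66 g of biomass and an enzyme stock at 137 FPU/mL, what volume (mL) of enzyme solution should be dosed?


V = dosage * m_sub / activity
V = 15 * 80.66 / 137
V = 8.8314 mL

8.8314 mL


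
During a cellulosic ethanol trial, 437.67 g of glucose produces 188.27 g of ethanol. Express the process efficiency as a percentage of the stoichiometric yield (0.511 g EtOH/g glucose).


Fermentation efficiency = (actual / (0.511 * glucose)) * 100
= (188.27 / (0.511 * 437.67)) * 100
= 84.1809%

84.1809%


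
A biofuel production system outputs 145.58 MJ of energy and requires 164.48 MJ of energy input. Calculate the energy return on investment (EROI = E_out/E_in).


EROI = E_out / E_in
= 145.58 / 164.48
= 0.8851

0.8851


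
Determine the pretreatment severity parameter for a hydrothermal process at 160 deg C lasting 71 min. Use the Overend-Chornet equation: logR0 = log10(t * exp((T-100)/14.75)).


logR0 = log10(t * exp((T - 100) / 14.75))
= log10(71 * exp((160 - 100) / 14.75))
= 3.6179

3.6179


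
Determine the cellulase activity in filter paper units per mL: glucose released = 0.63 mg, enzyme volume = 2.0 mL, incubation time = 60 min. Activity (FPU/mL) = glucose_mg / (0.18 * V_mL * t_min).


Activity = glucose_mg / (0.18 mg/umol * V_mL * t_min)
= 0.63 / (0.18 * 2.0 * 60)
= 0.0292 FPU/mL

0.0292 FPU/mL


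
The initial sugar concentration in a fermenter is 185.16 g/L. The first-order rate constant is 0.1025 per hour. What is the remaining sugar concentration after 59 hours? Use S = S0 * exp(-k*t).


S = S0 * exp(-k * t)
S = 185.16 * exp(-0.1025 * 59)
S = 0.4377 g/L

0.4377 g/L


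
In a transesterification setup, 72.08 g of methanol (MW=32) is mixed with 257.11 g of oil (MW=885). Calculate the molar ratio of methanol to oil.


Molar ratio = n_MeOH / n_oil = (MeOH/32) / (oil/885) = (MeOH * 885) / (32 * oil)
= (72.08 * 885) / (32 * 257.11)
= 7.7533

7.7533


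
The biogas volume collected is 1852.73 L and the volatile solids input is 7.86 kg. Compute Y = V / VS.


Y = V / VS
= 1852.73 / 7.86
= 235.7163 L/kg VS

235.7163 L/kg VS


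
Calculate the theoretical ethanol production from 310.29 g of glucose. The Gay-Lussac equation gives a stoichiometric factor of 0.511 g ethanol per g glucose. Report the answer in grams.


Theoretical ethanol yield: m_EtOH = 0.511 * m_glucose
m_EtOH = 0.511 * 310.29 = 158.5582 g

158.5582 g


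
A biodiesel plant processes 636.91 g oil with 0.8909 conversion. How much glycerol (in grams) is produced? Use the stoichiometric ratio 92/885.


glycerol = oil * conv * (92/885)
= 636.91 * 0.8909 * 92 / 885
= 58.9864 g

58.9864 g


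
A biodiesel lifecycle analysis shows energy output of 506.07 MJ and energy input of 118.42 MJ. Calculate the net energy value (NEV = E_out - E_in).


NEV = E_out - E_in
= 506.07 - 118.42
= 387.6500 MJ

387.6500 MJ


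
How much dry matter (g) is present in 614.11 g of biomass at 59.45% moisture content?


Wd = Ww * (1 - MC/100)
= 614.11 * (1 - 59.45/100)
= 249.0216 g

249.0216 g


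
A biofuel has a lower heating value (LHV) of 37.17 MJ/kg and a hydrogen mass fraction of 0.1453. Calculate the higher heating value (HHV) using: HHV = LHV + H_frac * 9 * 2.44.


HHV = LHV + H_frac * 9 * 2.44
= 37.17 + 0.1453 * 9 * 2.44
= 40.3608 MJ/kg

40.3608 MJ/kg


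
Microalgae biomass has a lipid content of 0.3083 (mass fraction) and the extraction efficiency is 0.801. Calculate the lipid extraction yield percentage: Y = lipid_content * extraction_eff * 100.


Y = lipid_content * extraction_eff * 100
= 0.3083 * 0.801 * 100
= 24.6948%

24.6948%


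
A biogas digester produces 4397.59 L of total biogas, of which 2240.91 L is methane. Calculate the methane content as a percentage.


CH4% = V_CH4 / V_total * 100
= 2240.91 / 4397.59 * 100
= 50.9577%

50.9577%


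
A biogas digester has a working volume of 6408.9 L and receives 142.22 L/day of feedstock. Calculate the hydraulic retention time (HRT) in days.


HRT = V / Q
= 6408.9 / 142.22
= 45.0633 days

45.0633 days


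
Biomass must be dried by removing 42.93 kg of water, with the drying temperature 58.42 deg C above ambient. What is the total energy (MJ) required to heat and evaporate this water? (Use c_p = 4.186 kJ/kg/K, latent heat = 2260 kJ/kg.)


E = m_water * (4.186 * dT + 2260) / 1000
= 42.93 * (4.186 * 58.42 + 2260) / 1000
= 107.5202 MJ

107.5202 MJ


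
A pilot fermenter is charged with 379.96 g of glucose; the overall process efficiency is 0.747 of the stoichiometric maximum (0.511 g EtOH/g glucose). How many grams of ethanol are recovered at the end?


Actual ethanol: m = 0.511 * 379.96 * 0.747
m = 145.0372 g

145.0372 g


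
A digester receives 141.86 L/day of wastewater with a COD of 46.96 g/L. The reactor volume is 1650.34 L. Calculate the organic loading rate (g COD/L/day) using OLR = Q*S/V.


OLR = Q * S / V
= 141.86 * 46.96 / 1650.34
= 4.0366 g/L/day

4.0366 g/L/day


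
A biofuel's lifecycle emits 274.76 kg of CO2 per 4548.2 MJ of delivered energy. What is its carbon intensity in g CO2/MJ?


CI = CO2 * 1000 / E
= 274.76 * 1000 / 4548.2
= 60.4107 g CO2/MJ

60.4107 g CO2/MJ


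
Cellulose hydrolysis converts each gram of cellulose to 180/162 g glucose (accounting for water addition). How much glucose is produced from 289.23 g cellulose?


glucose = cellulose * 180/162
= 289.23 * 180/162
= 321.3667 g

321.3667 g


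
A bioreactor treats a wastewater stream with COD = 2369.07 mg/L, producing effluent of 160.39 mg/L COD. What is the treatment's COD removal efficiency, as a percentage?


eta = (COD_in - COD_out) / COD_in * 100
= (2369.07 - 160.39) / 2369.07 * 100
= 93.2298%

93.2298%


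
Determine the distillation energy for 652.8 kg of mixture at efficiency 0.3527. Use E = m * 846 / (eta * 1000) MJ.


E = m * 846 / (eta * 1000)
= 652.8 * 846 / (0.3527 * 1000)
= 1565.8316 MJ

1565.8316 MJ


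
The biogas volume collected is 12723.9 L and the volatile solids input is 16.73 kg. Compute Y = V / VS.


Y = V / VS
= 12723.9 / 16.73
= 760.5439 L/kg VS

760.5439 L/kg VS


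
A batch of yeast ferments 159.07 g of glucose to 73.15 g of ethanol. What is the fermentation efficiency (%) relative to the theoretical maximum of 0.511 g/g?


Fermentation efficiency = (actual / (0.511 * glucose)) * 100
= (73.15 / (0.511 * 159.07)) * 100
= 89.9923%

89.9923%


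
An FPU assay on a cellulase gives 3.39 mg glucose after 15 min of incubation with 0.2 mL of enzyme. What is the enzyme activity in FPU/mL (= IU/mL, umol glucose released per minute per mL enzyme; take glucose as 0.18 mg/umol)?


Activity = glucose_mg / (0.18 mg/umol * V_mL * t_min)
= 3.39 / (0.18 * 0.2 * 15)
= 6.2778 FPU/mL

6.2778 FPU/mL


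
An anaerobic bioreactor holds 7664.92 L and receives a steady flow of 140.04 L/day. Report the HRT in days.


HRT = V / Q
= 7664.92 / 140.04
= 54.7338 days

54.7338 days


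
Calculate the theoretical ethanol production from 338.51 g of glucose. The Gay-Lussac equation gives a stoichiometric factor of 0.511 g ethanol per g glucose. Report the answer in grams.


Theoretical ethanol yield: m_EtOH = 0.511 * m_glucose
m_EtOH = 0.511 * 338.51 = 172.9786 g

172.9786 g


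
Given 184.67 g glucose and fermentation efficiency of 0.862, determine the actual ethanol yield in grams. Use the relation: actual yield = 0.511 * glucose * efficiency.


Actual ethanol: m = 0.511 * 184.67 * 0.862
m = 81.3438 g

81.3438 g


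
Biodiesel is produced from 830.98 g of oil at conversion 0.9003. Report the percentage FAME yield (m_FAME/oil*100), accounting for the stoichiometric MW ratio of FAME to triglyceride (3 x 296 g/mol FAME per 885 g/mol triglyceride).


m_FAME = oil * conv * (3 * 296 / 885) = oil * conv * (888/885)
= 830.98 * 0.9003 * 888 / 885
= 750.6673 g
Y = m_FAME / oil * 100 = conv * (888/885) * 100
= 0.9003 * 888 / 885 * 100
= 90.34%

90.34%


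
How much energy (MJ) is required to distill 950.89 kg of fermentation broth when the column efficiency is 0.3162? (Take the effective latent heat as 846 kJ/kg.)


E = m * 846 / (eta * 1000)
= 950.89 * 846 / (0.3162 * 1000)
= 2544.1269 MJ

2544.1269 MJ


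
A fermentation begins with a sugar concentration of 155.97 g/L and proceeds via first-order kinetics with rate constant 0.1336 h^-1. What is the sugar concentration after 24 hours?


S = S0 * exp(-k * t)
S = 155.97 * exp(-0.1336 * 24)
S = 6.3171 g/L

6.3171 g/L


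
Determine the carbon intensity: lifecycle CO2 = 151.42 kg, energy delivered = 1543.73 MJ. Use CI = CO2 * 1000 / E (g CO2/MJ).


CI = CO2 * 1000 / E
= 151.42 * 1000 / 1543.73
= 98.0871 g CO2/MJ

98.0871 g CO2/MJ


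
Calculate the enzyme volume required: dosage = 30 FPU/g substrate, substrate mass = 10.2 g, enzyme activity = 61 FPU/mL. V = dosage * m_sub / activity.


V = dosage * m_sub / activity
V = 30 * 10.2 / 61
V = 5.0164 mL

5.0164 mL


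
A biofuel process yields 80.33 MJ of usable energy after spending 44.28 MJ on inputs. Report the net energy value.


NEV = E_out - E_in
= 80.33 - 44.28
= 36.0500 MJ

36.0500 MJ


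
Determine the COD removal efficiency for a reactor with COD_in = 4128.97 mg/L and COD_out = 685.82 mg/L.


eta = (COD_in - COD_out) / COD_in * 100
= (4128.97 - 685.82) / 4128.97 * 100
= 83.3900%

83.3900%


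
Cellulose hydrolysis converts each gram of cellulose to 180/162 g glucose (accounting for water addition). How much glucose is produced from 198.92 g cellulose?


glucose = cellulose * 180/162
= 198.92 * 180/162
= 221.0222 g

221.0222 g


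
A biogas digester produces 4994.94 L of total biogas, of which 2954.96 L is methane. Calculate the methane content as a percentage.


CH4% = V_CH4 / V_total * 100
= 2954.96 / 4994.94 * 100
= 59.1591%

59.1591%


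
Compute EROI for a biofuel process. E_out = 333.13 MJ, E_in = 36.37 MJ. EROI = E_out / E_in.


EROI = E_out / E_in
= 333.13 / 36.37
= 9.1595

9.1595


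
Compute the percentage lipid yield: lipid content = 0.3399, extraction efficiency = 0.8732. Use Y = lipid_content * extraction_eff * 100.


Y = lipid_content * extraction_eff * 100
= 0.3399 * 0.8732 * 100
= 29.6801%

29.6801%


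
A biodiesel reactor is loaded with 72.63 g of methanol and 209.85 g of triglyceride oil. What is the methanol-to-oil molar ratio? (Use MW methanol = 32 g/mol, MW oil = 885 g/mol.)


Molar ratio = n_MeOH / n_oil = (MeOH/32) / (oil/885) = (MeOH * 885) / (32 * oil)
= (72.63 * 885) / (32 * 209.85)
= 9.5719

9.5719


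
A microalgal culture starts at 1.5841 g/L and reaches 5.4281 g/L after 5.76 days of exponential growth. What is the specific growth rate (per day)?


mu = ln(X2/X1) / dt
= ln(5.4281/1.5841) / 5.76
= 0.2138 per day

0.2138 per day


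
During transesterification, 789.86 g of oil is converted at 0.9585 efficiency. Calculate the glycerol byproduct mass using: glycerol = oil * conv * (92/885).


glycerol = oil * conv * (92/885)
= 789.86 * 0.9585 * 92 / 885
= 78.7022 g

78.7022 g


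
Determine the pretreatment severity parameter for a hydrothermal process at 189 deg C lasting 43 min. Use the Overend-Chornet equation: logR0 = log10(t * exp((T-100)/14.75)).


logR0 = log10(t * exp((T - 100) / 14.75))
= log10(43 * exp((189 - 100) / 14.75))
= 4.2540

4.2540


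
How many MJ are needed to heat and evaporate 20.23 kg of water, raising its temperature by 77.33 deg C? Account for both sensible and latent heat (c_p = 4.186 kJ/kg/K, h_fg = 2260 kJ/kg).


E = m_water * (4.186 * dT + 2260) / 1000
= 20.23 * (4.186 * 77.33 + 2260) / 1000
= 52.2683 MJ

52.2683 MJ


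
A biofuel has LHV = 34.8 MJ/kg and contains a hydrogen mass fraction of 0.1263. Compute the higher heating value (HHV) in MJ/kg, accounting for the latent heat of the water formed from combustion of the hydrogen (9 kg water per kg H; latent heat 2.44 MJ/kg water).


HHV = LHV + H_frac * 9 * 2.44
= 34.8 + 0.1263 * 9 * 2.44
= 37.5735 MJ/kg

37.5735 MJ/kg


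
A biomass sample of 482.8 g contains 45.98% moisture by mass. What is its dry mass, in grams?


Wd = Ww * (1 - MC/100)
= 482.8 * (1 - 45.98/100)
= 260.8086 g

260.8086 g


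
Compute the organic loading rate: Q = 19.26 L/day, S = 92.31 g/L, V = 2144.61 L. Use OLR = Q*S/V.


OLR = Q * S / V
= 19.26 * 92.31 / 2144.61
= 0.8290 g/L/day

0.8290 g/L/day


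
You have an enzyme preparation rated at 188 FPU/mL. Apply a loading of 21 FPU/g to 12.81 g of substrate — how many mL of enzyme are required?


V = dosage * m_sub / activity
V = 21 * 12.81 / 188
V = 1.4309 mL

1.4309 mL


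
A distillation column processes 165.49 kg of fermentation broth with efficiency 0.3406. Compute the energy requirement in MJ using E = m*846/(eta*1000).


E = m * 846 / (eta * 1000)
= 165.49 * 846 / (0.3406 * 1000)
= 411.0527 MJ

411.0527 MJ


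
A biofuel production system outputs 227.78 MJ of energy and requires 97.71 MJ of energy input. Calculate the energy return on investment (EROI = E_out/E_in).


EROI = E_out / E_in
= 227.78 / 97.71
= 2.3312

2.3312


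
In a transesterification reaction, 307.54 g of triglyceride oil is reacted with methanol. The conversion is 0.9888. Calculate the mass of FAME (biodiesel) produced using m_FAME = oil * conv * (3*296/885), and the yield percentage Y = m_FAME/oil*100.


m_FAME = oil * conv * (3 * 296 / 885) = oil * conv * (888/885)
= 307.54 * 0.9888 * 888 / 885
= 305.1264 g
Y = m_FAME / oil * 100 = conv * (888/885) * 100
= 0.9888 * 888 / 885 * 100
= 99.22%

305.1264 g FAME; Y = 99.22%


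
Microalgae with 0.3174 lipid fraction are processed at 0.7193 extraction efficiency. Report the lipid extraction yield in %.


Y = lipid_content * extraction_eff * 100
= 0.3174 * 0.7193 * 100
= 22.8306%

22.8306%


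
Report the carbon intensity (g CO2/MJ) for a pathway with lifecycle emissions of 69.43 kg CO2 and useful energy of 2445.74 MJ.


CI = CO2 * 1000 / E
= 69.43 * 1000 / 2445.74
= 28.3881 g CO2/MJ

28.3881 g CO2/MJ


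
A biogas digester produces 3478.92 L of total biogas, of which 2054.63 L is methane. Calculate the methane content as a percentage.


CH4% = V_CH4 / V_total * 100
= 2054.63 / 3478.92 * 100
= 59.0594%

59.0594%


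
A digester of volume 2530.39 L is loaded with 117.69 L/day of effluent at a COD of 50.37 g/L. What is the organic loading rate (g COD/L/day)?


OLR = Q * S / V
= 117.69 * 50.37 / 2530.39
= 2.3427 g/L/day

2.3427 g/L/day


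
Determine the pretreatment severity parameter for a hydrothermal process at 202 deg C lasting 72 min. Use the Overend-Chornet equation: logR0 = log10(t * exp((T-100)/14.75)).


logR0 = log10(t * exp((T - 100) / 14.75))
= log10(72 * exp((202 - 100) / 14.75))
= 4.8606

4.8606


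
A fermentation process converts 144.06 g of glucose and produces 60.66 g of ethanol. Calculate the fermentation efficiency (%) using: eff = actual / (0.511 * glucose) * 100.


Fermentation efficiency = (actual / (0.511 * glucose)) * 100
= (60.66 / (0.511 * 144.06)) * 100
= 82.4021%

82.4021%


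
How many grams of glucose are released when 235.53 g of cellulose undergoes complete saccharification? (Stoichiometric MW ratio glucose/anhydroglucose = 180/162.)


glucose = cellulose * 180/162
= 235.53 * 180/162
= 261.7000 g

261.7000 g


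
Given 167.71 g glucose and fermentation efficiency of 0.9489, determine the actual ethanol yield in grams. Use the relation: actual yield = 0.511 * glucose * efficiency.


Actual ethanol: m = 0.511 * 167.71 * 0.9489
m = 81.3205 g

81.3205 g


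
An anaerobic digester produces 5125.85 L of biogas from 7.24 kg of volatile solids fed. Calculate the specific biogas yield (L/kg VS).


Y = V / VS
= 5125.85 / 7.24
= 707.9903 L/kg VS

707.9903 L/kg VS


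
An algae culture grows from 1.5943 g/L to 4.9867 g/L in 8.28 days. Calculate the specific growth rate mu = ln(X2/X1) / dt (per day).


mu = ln(X2/X1) / dt
= ln(4.9867/1.5943) / 8.28
= 0.1377 per day

0.1377 per day


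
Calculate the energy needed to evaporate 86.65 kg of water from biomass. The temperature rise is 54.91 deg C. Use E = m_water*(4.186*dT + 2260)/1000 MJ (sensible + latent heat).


E = m_water * (4.186 * dT + 2260) / 1000
= 86.65 * (4.186 * 54.91 + 2260) / 1000
= 215.7458 MJ

215.7458 MJ


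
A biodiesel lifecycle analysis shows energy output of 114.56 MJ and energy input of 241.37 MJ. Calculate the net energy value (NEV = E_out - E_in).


NEV = E_out - E_in
= 114.56 - 241.37
= -126.8100 MJ

-126.8100 MJ


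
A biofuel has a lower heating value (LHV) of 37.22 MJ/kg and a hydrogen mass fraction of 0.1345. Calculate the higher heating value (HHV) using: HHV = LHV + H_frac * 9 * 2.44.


HHV = LHV + H_frac * 9 * 2.44
= 37.22 + 0.1345 * 9 * 2.44
= 40.1736 MJ/kg

40.1736 MJ/kg


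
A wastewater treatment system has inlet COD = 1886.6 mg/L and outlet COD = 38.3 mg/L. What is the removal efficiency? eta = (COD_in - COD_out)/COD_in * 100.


eta = (COD_in - COD_out) / COD_in * 100
= (1886.6 - 38.3) / 1886.6 * 100
= 97.9699%

97.9699%


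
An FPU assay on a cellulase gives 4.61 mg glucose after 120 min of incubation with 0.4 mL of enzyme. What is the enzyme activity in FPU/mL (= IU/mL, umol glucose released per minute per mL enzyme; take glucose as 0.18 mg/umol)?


Activity = glucose_mg / (0.18 mg/umol * V_mL * t_min)
= 4.61 / (0.18 * 0.4 * 120)
= 0.5336 FPU/mL

0.5336 FPU/mL


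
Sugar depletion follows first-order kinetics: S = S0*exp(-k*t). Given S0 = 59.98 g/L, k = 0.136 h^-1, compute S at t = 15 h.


S = S0 * exp(-k * t)
S = 59.98 * exp(-0.136 * 15)
S = 7.7991 g/L

7.7991 g/L


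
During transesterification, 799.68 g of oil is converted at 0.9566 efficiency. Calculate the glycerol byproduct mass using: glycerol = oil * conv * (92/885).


glycerol = oil * conv * (92/885)
= 799.68 * 0.9566 * 92 / 885
= 79.5227 g

79.5227 g


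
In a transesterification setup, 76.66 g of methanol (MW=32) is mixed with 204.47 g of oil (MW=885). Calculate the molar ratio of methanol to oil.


Molar ratio = n_MeOH / n_oil = (MeOH/32) / (oil/885) = (MeOH * 885) / (32 * oil)
= (76.66 * 885) / (32 * 204.47)
= 10.3689

10.3689


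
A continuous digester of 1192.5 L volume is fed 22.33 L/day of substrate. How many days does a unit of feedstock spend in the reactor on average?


HRT = V / Q
= 1192.5 / 22.33
= 53.4035 days

53.4035 days


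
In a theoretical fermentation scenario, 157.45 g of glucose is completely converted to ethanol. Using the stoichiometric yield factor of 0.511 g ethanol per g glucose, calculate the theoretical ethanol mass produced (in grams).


Theoretical ethanol yield: m_EtOH = 0.511 * m_glucose
m_EtOH = 0.511 * 157.45 = 80.4569 g

80.4569 g


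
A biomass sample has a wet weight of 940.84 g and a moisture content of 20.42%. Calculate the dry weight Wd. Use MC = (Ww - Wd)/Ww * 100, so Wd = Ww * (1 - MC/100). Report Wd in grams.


Wd = Ww * (1 - MC/100)
= 940.84 * (1 - 20.42/100)
= 748.7205 g

748.7205 g


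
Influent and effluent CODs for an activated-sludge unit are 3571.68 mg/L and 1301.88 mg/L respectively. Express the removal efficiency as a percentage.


eta = (COD_in - COD_out) / COD_in * 100
= (3571.68 - 1301.88) / 3571.68 * 100
= 63.5499%

63.5499%


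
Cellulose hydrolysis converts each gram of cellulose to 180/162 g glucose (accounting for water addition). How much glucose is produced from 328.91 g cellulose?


glucose = cellulose * 180/162
= 328.91 * 180/162
= 365.4556 g

365.4556 g


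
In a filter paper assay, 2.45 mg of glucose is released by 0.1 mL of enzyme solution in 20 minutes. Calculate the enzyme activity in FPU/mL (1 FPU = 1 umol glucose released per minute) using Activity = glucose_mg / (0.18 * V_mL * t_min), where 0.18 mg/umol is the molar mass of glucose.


Activity = glucose_mg / (0.18 mg/umol * V_mL * t_min)
= 2.45 / (0.18 * 0.1 * 20)
= 6.8056 FPU/mL

6.8056 FPU/mL
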